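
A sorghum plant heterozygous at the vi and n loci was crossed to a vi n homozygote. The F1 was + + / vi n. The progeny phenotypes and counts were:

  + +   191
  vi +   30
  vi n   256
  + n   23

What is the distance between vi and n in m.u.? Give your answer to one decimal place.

10.6 m.u.

The recombinant classes are + n and vi +: 23 + 30 = 53.
Recombination frequency = 53/500 = 0.1060 ≈ 10.6%, i.e. 10.6 m.u.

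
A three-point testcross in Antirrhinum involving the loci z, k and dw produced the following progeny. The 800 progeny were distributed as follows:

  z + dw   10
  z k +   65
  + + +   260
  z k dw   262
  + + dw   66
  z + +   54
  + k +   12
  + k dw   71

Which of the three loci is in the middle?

The two most frequent reciprocal classes, z k dw and + + +, are the parental types, so the F1 was z k dw / + + +.
The two rarest classes, z + dw and + k +, are the double crossovers. Comparing them with the parentals, only the k allele has switched, so k is the middle locus and the order is dw – k – z.

k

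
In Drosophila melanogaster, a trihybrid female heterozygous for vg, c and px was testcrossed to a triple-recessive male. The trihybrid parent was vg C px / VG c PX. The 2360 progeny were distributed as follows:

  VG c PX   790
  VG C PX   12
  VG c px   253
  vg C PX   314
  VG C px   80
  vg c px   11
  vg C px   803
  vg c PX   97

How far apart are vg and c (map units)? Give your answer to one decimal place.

8.5 map units

The two rarest classes, vg c px and VG C PX, are the double crossovers. Comparing them with the parentals, only the c allele has switched, so c is the middle locus and the order is vg – c – px.
Crossovers in the vg–c interval produce the single-crossover classes VG C px and vg c PX (80 + 97 = 177) plus the double crossovers (23).
RF(vg–c) = (177 + 23) / 2360 = 200/2360 = 0.0847 → 8.5 map units.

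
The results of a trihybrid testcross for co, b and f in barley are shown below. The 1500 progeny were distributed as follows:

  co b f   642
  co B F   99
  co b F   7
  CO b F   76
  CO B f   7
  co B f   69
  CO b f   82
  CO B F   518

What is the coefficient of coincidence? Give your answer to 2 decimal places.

The two most frequent reciprocal classes, CO B F and co b f, are the parental types, so the F1 was CO B F / co b f.
The two rarest classes, CO B f and co b F, are the double crossovers. Comparing them with the parentals, only the f allele has switched, so f is the middle locus and the order is co – f – b.
co–f: (181 + 14)/1500 = 0.1300; f–b: (145 + 14)/1500 = 0.1060.
Expected DCO frequency = 0.1300 × 0.1060 ≈ 0.01378; observed = 14/1500 ≈ 0.00933.
Coefficient of coincidence = 0.00933/0.01378 ≈ 0.68.

0.68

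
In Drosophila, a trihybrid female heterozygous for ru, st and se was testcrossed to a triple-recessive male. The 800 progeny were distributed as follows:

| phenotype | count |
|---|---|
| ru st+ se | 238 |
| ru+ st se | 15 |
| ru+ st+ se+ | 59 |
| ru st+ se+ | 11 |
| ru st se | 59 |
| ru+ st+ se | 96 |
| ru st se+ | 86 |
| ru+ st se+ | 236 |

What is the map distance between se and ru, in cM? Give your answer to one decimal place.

26.0 cM

The two most frequent reciprocal classes, ru+ st se+ and ru st+ se, are the parental types, so the F1 was ru+ st se+ / ru st+ se.
The two rarest classes, ru+ st se and ru st+ se+, are the double crossovers. Comparing them with the parentals, only the se allele has switched, so se is the middle locus and the order is st – se – ru.
Crossovers in the se–ru interval produce the single-crossover classes ru st se+ and ru+ st+ se (86 + 96 = 182) plus the double crossovers (26).
RF(se–ru) = (182 + 26) / 800 = 208/800 = 0.2600 → 26.0 cM.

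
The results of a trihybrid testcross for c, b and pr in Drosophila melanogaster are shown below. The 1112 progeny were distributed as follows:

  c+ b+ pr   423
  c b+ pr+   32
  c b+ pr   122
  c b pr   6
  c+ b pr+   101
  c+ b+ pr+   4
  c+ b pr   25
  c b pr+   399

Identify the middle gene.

The two most frequent reciprocal classes, c b pr+ and c+ b+ pr, are the parental types, so the F1 was c b pr+ / c+ b+ pr.
The two rarest classes, c b pr and c+ b+ pr+, are the double crossovers. Comparing them with the parentals, only the pr allele has switched, so pr is the middle locus and the order is c – pr – b.

pr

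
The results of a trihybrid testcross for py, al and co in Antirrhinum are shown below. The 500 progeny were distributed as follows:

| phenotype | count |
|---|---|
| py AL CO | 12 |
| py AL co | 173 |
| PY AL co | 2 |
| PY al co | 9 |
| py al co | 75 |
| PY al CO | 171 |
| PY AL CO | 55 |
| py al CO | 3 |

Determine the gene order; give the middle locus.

The two most frequent reciprocal classes, PY al CO and py AL co, are the parental types, so the F1 was PY al CO / py AL co.
The two rarest classes, py al CO and PY AL co, are the double crossovers. Comparing them with the parentals, only the py allele has switched, so py is the middle locus and the order is al – py – co.

py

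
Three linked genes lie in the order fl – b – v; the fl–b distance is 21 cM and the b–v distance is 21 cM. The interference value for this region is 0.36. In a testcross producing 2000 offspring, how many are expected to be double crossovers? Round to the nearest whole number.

Map distances give recombination frequencies of 0.210 and 0.210 for the two intervals.
With interference 0.36 (so coincidence = 0.64), expected double-crossover frequency = 0.210 × 0.210 × 0.64 = 0.02822.
Expected number = 0.02822 × 2000 = 56.45 ≈ 56.

56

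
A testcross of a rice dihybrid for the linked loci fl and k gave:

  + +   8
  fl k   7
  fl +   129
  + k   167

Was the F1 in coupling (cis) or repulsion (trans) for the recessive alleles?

The two most frequent classes are + k (167) and fl + (129); these are the parental (non-recombinant) types.
So the F1 carried + k on one chromosome and fl + on the other — the recessive alleles are on opposite chromosomes (trans / repulsion).

trans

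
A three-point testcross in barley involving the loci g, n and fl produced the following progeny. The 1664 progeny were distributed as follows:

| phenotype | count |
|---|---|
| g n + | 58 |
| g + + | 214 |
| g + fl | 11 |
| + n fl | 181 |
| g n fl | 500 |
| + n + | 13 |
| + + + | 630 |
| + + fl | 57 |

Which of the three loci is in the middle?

The two most frequent reciprocal classes, + + + and g n fl, are the parental types, so the F1 was + + + / g n fl.
The two rarest classes, + n + and g + fl, are the double crossovers. Comparing them with the parentals, only the n allele has switched, so n is the middle locus and the order is g – n – fl.

n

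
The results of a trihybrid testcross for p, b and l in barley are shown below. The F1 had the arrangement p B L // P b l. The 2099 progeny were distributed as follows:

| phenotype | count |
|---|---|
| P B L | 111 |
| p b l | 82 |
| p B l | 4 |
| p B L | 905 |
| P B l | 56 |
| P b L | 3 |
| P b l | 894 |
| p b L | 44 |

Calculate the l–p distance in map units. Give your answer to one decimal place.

9.5 map units

The two rarest classes, p B l and P b L, are the double crossovers. Comparing them with the parentals, only the l allele has switched, so l is the middle locus and the order is p – l – b.
Crossovers in the p–l interval produce the single-crossover classes P B L and p b l (111 + 82 = 193) plus the double crossovers (7).
RF(p–l) = (193 + 7) / 2099 = 200/2099 = 0.0953 → 9.5 map units.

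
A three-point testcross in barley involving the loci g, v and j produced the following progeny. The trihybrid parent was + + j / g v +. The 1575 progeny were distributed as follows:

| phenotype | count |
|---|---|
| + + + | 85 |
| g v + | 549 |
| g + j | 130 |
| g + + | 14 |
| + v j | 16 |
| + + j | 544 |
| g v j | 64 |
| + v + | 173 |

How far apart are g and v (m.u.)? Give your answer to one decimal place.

The two rarest classes, + v j and g + +, are the double crossovers. Comparing them with the parentals, only the v allele has switched, so v is the middle locus and the order is g – v – j.
Crossovers in the g–v interval produce the single-crossover classes g + j and + v + (130 + 173 = 303) plus the double crossovers (30).
RF(g–v) = (303 + 30) / 1575 = 333/1575 = 0.2114 → 21.1 m.u.

21.1 m.u.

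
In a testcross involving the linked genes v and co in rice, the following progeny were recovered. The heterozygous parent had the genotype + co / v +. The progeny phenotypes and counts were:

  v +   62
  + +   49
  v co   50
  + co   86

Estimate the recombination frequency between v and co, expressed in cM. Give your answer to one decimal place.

The recombinant classes are + + and v co: 49 + 50 = 99.
Recombination frequency = 99/247 = 0.4008 ≈ 40.1%, i.e. 40.1 cM.

40.1 cM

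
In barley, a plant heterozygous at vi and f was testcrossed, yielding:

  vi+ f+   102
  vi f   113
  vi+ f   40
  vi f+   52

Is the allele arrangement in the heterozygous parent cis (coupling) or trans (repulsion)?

The two most frequent classes are vi+ f+ (102) and vi f (113); these are the parental (non-recombinant) types.
So the F1 carried vi+ f+ on one chromosome and vi f on the other — the recessive alleles are on the same chromosome (cis / coupling).

cis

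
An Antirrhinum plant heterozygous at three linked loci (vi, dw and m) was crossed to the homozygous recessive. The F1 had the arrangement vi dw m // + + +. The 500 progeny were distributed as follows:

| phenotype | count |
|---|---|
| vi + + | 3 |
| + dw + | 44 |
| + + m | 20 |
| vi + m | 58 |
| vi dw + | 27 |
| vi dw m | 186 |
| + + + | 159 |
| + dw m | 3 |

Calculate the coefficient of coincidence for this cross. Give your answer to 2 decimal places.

0.52

The two rarest classes, + dw m and vi + +, are the double crossovers. Comparing them with the parentals, only the vi allele has switched, so vi is the middle locus and the order is m – vi – dw.
m–vi: (47 + 6)/500 = 0.1060; vi–dw: (102 + 6)/500 = 0.2160.
Expected DCO frequency = 0.1060 × 0.2160 ≈ 0.02290; observed = 6/500 ≈ 0.01200.
Coefficient of coincidence = 0.01200/0.02290 ≈ 0.52.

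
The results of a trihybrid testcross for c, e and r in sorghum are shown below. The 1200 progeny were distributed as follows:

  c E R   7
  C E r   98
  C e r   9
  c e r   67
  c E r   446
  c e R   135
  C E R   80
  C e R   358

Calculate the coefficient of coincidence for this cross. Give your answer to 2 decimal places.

0.47

The two most frequent reciprocal classes, C e R and c E r, are the parental types, so the F1 was C e R / c E r.
The two rarest classes, C e r and c E R, are the double crossovers. Comparing them with the parentals, only the r allele has switched, so r is the middle locus and the order is c – r – e.
c–r: (233 + 16)/1200 = 0.2075; r–e: (147 + 16)/1200 = 0.1358.
Expected DCO frequency = 0.2075 × 0.1358 ≈ 0.02818; observed = 16/1200 ≈ 0.01333.
Coefficient of coincidence = 0.01333/0.02818 ≈ 0.47.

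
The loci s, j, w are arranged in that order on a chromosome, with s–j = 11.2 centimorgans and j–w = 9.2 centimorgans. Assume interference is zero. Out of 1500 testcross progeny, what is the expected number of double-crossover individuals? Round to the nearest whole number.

15

Map distances give recombination frequencies of 0.112 and 0.092 for the two intervals.
With no interference, expected double-crossover frequency = 0.112 × 0.092 = 0.01030.
Expected number = 0.01030 × 1500 = 15.46 ≈ 15.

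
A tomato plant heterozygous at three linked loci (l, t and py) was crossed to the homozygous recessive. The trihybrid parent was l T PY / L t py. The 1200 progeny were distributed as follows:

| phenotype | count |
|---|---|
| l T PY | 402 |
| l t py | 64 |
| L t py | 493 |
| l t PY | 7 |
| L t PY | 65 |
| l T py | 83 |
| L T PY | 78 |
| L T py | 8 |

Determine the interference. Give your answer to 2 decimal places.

The two rarest classes, l t PY and L T py, are the double crossovers. Comparing them with the parentals, only the t allele has switched, so t is the middle locus and the order is py – t – l.
py–t: (148 + 15)/1200 = 0.1358; t–l: (142 + 15)/1200 = 0.1308.
Expected DCO frequency = 0.1358 × 0.1308 ≈ 0.01776; observed = 15/1200 ≈ 0.01250.
Coefficient of coincidence = 0.01250/0.01776 ≈ 0.70; interference = 1 − 0.70 = 0.30.

0.30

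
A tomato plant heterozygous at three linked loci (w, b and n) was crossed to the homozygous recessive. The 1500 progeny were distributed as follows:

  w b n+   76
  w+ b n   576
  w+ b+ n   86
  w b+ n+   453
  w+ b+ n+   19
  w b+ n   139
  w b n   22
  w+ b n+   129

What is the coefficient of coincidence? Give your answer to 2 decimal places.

The two most frequent reciprocal classes, w+ b n and w b+ n+, are the parental types, so the F1 was w+ b n / w b+ n+.
The two rarest classes, w b n and w+ b+ n+, are the double crossovers. Comparing them with the parentals, only the w allele has switched, so w is the middle locus and the order is n – w – b.
n–w: (268 + 41)/1500 = 0.2060; w–b: (162 + 41)/1500 = 0.1353.
Expected DCO frequency = 0.2060 × 0.1353 ≈ 0.02787; observed = 41/1500 ≈ 0.02733.
Coefficient of coincidence = 0.02733/0.02787 ≈ 0.98.

0.98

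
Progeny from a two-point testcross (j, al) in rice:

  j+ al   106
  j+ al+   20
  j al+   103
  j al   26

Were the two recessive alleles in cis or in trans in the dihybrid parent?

The two most frequent classes are j+ al (106) and j al+ (103); these are the parental (non-recombinant) types.
So the F1 carried j+ al on one chromosome and j al+ on the other — the recessive alleles are on opposite chromosomes (trans / repulsion).

trans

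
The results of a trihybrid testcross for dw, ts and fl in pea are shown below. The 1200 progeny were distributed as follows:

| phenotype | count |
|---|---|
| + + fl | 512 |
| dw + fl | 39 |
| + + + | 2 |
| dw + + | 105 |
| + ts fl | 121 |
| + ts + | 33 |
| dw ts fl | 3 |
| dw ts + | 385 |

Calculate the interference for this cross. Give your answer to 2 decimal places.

The two most frequent reciprocal classes, dw ts + and + + fl, are the parental types, so the F1 was dw ts + / + + fl.
The two rarest classes, dw ts fl and + + +, are the double crossovers. Comparing them with the parentals, only the fl allele has switched, so fl is the middle locus and the order is ts – fl – dw.
ts–fl: (226 + 5)/1200 = 0.1925; fl–dw: (72 + 5)/1200 = 0.0642.
Expected DCO frequency = 0.1925 × 0.0642 ≈ 0.01236; observed = 5/1200 ≈ 0.00417.
Coefficient of coincidence = 0.00417/0.01236 ≈ 0.34; interference = 1 − 0.34 = 0.66.

0.66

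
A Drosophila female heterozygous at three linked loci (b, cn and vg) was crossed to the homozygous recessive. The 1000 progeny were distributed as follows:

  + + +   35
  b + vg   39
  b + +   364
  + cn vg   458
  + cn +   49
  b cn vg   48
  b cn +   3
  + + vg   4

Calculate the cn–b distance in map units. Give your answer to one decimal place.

The two most frequent reciprocal classes, + cn vg and b + +, are the parental types, so the F1 was + cn vg / b + +.
The two rarest classes, + + vg and b cn +, are the double crossovers. Comparing them with the parentals, only the cn allele has switched, so cn is the middle locus and the order is vg – cn – b.
Crossovers in the cn–b interval produce the single-crossover classes b cn vg and + + + (48 + 35 = 83) plus the double crossovers (7).
RF(cn–b) = (83 + 7) / 1000 = 90/1000 = 0.0900 → 9.0 map units.

9.0 map units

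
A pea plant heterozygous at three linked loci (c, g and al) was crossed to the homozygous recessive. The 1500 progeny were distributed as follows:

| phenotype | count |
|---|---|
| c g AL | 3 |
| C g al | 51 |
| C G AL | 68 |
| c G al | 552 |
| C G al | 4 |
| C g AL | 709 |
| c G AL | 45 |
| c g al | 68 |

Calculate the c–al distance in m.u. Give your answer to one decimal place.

The two most frequent reciprocal classes, C g AL and c G al, are the parental types, so the F1 was C g AL / c G al.
The two rarest classes, c g AL and C G al, are the double crossovers. Comparing them with the parentals, only the c allele has switched, so c is the middle locus and the order is al – c – g.
Crossovers in the al–c interval produce the single-crossover classes C g al and c G AL (51 + 45 = 96) plus the double crossovers (7).
RF(al–c) = (96 + 7) / 1500 = 103/1500 = 0.0687 → 6.9 m.u.

6.9 m.u.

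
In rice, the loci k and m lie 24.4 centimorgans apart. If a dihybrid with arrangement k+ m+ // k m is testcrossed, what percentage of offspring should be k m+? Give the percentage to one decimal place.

12.2%

A map distance of 24.4 centimorgans corresponds to a recombination frequency of 0.244.
The F1 is k+ m+ / k m, so k m+ is a recombinant gamete class with expected frequency r/2 = 0.244/2 = 0.1220.
That is 0.1220 = 12.2% of the progeny.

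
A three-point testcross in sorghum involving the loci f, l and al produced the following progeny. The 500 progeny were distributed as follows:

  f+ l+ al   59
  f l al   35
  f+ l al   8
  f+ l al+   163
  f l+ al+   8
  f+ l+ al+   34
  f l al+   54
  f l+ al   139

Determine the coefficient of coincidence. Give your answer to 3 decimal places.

The two most frequent reciprocal classes, f+ l al+ and f l+ al, are the parental types, so the F1 was f+ l al+ / f l+ al.
The two rarest classes, f+ l al and f l+ al+, are the double crossovers. Comparing them with the parentals, only the al allele has switched, so al is the middle locus and the order is f – al – l.
f–al: (113 + 16)/500 = 0.2580; al–l: (69 + 16)/500 = 0.1700.
Expected DCO frequency = 0.2580 × 0.1700 ≈ 0.04386; observed = 16/500 ≈ 0.03200.
Coefficient of coincidence = 0.03200/0.04386 ≈ 0.730.

0.730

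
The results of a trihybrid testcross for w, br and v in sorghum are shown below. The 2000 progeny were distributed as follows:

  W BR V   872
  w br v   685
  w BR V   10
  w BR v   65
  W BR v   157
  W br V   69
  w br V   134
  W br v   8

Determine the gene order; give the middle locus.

The two most frequent reciprocal classes, w br v and W BR V, are the parental types, so the F1 was w br v / W BR V.
The two rarest classes, W br v and w BR V, are the double crossovers. Comparing them with the parentals, only the w allele has switched, so w is the middle locus and the order is br – w – v.

w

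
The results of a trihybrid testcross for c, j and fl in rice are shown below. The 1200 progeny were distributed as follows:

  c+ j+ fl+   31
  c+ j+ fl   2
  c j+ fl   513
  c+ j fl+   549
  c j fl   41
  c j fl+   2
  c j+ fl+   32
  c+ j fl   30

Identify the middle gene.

The two most frequent reciprocal classes, c j+ fl and c+ j fl+, are the parental types, so the F1 was c j+ fl / c+ j fl+.
The two rarest classes, c+ j+ fl and c j fl+, are the double crossovers. Comparing them with the parentals, only the c allele has switched, so c is the middle locus and the order is fl – c – j.

c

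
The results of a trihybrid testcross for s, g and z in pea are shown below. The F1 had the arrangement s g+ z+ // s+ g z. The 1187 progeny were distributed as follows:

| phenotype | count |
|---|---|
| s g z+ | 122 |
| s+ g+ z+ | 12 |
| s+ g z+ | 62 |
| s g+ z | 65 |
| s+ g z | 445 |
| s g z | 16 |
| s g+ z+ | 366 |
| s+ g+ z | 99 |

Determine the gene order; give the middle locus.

The two rarest classes, s+ g+ z+ and s g z, are the double crossovers. Comparing them with the parentals, only the s allele has switched, so s is the middle locus and the order is z – s – g.

s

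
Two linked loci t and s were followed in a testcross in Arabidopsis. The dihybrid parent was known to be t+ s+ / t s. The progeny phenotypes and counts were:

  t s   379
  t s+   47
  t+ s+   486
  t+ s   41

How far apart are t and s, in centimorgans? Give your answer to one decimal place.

The recombinant classes are t+ s and t s+: 41 + 47 = 88.
Recombination frequency = 88/953 = 0.0923 ≈ 9.2%, i.e. 9.2 centimorgans.

9.2 centimorgans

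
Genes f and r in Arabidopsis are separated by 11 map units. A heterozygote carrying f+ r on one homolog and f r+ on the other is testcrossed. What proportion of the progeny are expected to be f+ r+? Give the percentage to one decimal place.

5.5%

A map distance of 11 map units corresponds to a recombination frequency of 0.110.
The F1 is f+ r / f r+, so f+ r+ is a recombinant gamete class with expected frequency r/2 = 0.110/2 = 0.0550.
That is 0.0550 = 5.5% of the progeny.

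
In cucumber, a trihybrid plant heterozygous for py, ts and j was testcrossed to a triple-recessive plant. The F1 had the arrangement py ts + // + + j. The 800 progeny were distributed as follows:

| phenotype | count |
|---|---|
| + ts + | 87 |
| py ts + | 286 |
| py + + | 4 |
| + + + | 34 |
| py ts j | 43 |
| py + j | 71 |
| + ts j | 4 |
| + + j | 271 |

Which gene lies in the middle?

The two rarest classes, py + + and + ts j, are the double crossovers. Comparing them with the parentals, only the ts allele has switched, so ts is the middle locus and the order is j – ts – py.

ts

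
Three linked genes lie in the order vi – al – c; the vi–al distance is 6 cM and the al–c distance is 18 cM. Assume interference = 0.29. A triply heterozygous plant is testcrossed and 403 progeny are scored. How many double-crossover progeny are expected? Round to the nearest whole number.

3

Map distances give recombination frequencies of 0.060 and 0.180 for the two intervals.
With interference 0.29 (so coincidence = 0.71), expected double-crossover frequency = 0.060 × 0.180 × 0.71 = 0.00767.
Expected number = 0.00767 × 403 = 3.09 ≈ 3.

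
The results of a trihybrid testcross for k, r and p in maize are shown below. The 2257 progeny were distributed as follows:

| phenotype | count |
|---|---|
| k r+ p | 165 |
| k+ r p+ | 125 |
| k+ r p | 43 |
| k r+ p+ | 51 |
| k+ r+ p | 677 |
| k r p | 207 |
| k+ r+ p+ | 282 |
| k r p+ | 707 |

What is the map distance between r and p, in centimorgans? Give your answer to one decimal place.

The two most frequent reciprocal classes, k r p+ and k+ r+ p, are the parental types, so the F1 was k r p+ / k+ r+ p.
The two rarest classes, k r+ p+ and k+ r p, are the double crossovers. Comparing them with the parentals, only the r allele has switched, so r is the middle locus and the order is k – r – p.
Crossovers in the r–p interval produce the single-crossover classes k r p and k+ r+ p+ (207 + 282 = 489) plus the double crossovers (94).
RF(r–p) = (489 + 94) / 2257 = 583/2257 = 0.2583 → 25.8 centimorgans.

25.8 centimorgans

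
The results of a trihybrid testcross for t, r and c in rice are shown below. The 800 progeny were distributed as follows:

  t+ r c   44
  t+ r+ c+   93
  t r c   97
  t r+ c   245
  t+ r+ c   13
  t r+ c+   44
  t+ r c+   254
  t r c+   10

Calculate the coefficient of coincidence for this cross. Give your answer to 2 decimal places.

0.78

The two most frequent reciprocal classes, t+ r c+ and t r+ c, are the parental types, so the F1 was t+ r c+ / t r+ c.
The two rarest classes, t r c+ and t+ r+ c, are the double crossovers. Comparing them with the parentals, only the t allele has switched, so t is the middle locus and the order is r – t – c.
r–t: (190 + 23)/800 = 0.2662; t–c: (88 + 23)/800 = 0.1388.
Expected DCO frequency = 0.2662 × 0.1388 ≈ 0.03695; observed = 23/800 ≈ 0.02875.
Coefficient of coincidence = 0.02875/0.03695 ≈ 0.78.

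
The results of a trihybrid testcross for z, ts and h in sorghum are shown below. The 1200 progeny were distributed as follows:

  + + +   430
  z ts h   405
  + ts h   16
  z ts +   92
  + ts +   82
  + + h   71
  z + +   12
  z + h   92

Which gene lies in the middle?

The two most frequent reciprocal classes, + + + and z ts h, are the parental types, so the F1 was + + + / z ts h.
The two rarest classes, z + + and + ts h, are the double crossovers. Comparing them with the parentals, only the z allele has switched, so z is the middle locus and the order is h – z – ts.

z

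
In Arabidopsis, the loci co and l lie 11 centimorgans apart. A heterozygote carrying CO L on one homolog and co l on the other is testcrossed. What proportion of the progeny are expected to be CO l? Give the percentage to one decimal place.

5.5%

A map distance of 11 centimorgans corresponds to a recombination frequency of 0.110.
The F1 is CO L / co l, so CO l is a recombinant gamete class with expected frequency r/2 = 0.110/2 = 0.0550.
That is 0.0550 = 5.5% of the progeny.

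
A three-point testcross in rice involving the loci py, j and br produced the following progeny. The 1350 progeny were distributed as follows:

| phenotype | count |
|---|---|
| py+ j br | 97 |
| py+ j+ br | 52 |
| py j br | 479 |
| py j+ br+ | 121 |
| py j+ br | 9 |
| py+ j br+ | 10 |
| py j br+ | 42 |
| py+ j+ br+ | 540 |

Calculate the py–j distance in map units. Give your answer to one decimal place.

17.6 map units

The two most frequent reciprocal classes, py+ j+ br+ and py j br, are the parental types, so the F1 was py+ j+ br+ / py j br.
The two rarest classes, py+ j br+ and py j+ br, are the double crossovers. Comparing them with the parentals, only the j allele has switched, so j is the middle locus and the order is br – j – py.
Crossovers in the j–py interval produce the single-crossover classes py j+ br+ and py+ j br (121 + 97 = 218) plus the double crossovers (19).
RF(j–py) = (218 + 19) / 1350 = 237/1350 = 0.1756 → 17.6 map units.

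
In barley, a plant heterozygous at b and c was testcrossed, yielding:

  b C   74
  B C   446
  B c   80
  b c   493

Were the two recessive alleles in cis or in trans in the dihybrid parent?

cis

The two most frequent classes are B C (446) and b c (493); these are the parental (non-recombinant) types.
So the F1 carried B C on one chromosome and b c on the other — the recessive alleles are on the same chromosome (cis / coupling).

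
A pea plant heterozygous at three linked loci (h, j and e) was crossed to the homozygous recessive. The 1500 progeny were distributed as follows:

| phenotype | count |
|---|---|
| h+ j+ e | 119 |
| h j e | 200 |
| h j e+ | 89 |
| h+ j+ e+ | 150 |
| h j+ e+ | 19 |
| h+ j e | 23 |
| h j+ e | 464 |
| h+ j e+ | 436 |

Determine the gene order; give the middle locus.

e

The two most frequent reciprocal classes, h j+ e and h+ j e+, are the parental types, so the F1 was h j+ e / h+ j e+.
The two rarest classes, h j+ e+ and h+ j e, are the double crossovers. Comparing them with the parentals, only the e allele has switched, so e is the middle locus and the order is h – e – j.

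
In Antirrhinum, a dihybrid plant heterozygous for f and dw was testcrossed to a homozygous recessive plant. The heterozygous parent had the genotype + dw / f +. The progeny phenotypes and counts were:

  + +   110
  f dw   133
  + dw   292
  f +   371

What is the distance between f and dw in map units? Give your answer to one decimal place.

26.8 map units

The recombinant classes are + + and f dw: 110 + 133 = 243.
Recombination frequency = 243/906 = 0.2682 ≈ 26.8%, i.e. 26.8 map units.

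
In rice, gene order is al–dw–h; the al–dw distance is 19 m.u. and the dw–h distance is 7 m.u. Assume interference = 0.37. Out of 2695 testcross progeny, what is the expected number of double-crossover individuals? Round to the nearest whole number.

23

Map distances give recombination frequencies of 0.190 and 0.070 for the two intervals.
With interference 0.37 (so coincidence = 0.63), expected double-crossover frequency = 0.190 × 0.070 × 0.63 = 0.00838.
Expected number = 0.00838 × 2695 = 22.58 ≈ 23.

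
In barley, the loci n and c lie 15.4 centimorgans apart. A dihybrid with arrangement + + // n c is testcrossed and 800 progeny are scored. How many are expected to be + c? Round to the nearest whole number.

62

A map distance of 15.4 centimorgans corresponds to a recombination frequency of 0.154.
The F1 is + + / n c, so + c is a recombinant gamete class with expected frequency r/2 = 0.154/2 = 0.0770.
Expected number = 0.0770 × 800 = 61.60 ≈ 62.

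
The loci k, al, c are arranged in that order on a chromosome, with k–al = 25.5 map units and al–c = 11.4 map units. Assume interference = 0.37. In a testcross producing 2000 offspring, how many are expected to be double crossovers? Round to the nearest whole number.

Map distances give recombination frequencies of 0.255 and 0.114 for the two intervals.
With interference 0.37 (so coincidence = 0.63), expected double-crossover frequency = 0.255 × 0.114 × 0.63 = 0.01831.
Expected number = 0.01831 × 2000 = 36.63 ≈ 37.

37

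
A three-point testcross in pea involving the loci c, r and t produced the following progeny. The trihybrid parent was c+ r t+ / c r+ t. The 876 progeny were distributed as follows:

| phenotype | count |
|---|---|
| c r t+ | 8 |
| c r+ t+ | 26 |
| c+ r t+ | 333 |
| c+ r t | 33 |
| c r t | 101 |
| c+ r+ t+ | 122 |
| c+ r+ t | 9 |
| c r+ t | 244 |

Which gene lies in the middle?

The two rarest classes, c r t+ and c+ r+ t, are the double crossovers. Comparing them with the parentals, only the c allele has switched, so c is the middle locus and the order is t – c – r.

c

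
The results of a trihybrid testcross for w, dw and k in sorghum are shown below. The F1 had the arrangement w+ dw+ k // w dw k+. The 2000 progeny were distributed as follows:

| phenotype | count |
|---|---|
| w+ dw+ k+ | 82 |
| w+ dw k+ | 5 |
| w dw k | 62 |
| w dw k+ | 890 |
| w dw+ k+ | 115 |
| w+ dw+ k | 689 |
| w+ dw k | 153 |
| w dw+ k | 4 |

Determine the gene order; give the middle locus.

w

The two rarest classes, w dw+ k and w+ dw k+, are the double crossovers. Comparing them with the parentals, only the w allele has switched, so w is the middle locus and the order is k – w – dw.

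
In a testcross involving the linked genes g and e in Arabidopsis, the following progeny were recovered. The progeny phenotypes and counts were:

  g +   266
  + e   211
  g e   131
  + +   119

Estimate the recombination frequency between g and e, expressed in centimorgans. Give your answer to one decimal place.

The two most frequent classes, + e (211) and g + (266), are the parental types, so the F1 was + e / g +.
The recombinant classes are + + and g e: 119 + 131 = 250.
Recombination frequency = 250/727 = 0.3439 ≈ 34.4%, i.e. 34.4 centimorgans.

34.4 centimorgans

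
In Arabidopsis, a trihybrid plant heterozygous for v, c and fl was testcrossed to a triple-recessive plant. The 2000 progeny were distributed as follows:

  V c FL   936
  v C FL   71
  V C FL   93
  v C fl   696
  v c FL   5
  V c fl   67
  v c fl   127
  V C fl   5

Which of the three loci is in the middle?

The two most frequent reciprocal classes, V c FL and v C fl, are the parental types, so the F1 was V c FL / v C fl.
The two rarest classes, v c FL and V C fl, are the double crossovers. Comparing them with the parentals, only the v allele has switched, so v is the middle locus and the order is c – v – fl.

v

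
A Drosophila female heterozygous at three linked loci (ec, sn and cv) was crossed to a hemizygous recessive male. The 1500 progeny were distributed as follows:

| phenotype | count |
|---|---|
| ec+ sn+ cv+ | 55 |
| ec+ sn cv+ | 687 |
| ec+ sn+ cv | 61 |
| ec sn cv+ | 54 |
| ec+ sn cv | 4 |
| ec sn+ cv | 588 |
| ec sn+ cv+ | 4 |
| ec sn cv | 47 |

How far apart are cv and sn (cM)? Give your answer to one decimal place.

7.3 cM

The two most frequent reciprocal classes, ec+ sn cv+ and ec sn+ cv, are the parental types, so the F1 was ec+ sn cv+ / ec sn+ cv.
The two rarest classes, ec+ sn cv and ec sn+ cv+, are the double crossovers. Comparing them with the parentals, only the cv allele has switched, so cv is the middle locus and the order is ec – cv – sn.
Crossovers in the cv–sn interval produce the single-crossover classes ec+ sn+ cv+ and ec sn cv (55 + 47 = 102) plus the double crossovers (8).
RF(cv–sn) = (102 + 8) / 1500 = 110/1500 = 0.0733 → 7.3 cM.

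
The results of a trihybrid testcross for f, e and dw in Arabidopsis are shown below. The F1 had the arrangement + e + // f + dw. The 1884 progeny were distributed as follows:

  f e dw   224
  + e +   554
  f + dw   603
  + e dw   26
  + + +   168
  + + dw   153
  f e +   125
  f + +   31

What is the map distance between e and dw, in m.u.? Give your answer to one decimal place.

23.8 m.u.

The two rarest classes, + e dw and f + +, are the double crossovers. Comparing them with the parentals, only the dw allele has switched, so dw is the middle locus and the order is f – dw – e.
Crossovers in the dw–e interval produce the single-crossover classes + + + and f e dw (168 + 224 = 392) plus the double crossovers (57).
RF(dw–e) = (392 + 57) / 1884 = 449/1884 = 0.2383 → 23.8 m.u.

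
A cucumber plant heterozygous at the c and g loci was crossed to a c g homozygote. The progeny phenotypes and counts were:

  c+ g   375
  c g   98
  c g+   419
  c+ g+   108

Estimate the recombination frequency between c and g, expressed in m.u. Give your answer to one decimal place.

20.6 m.u.

The two most frequent classes, c+ g (375) and c g+ (419), are the parental types, so the F1 was c+ g / c g+.
The recombinant classes are c+ g+ and c g: 108 + 98 = 206.
Recombination frequency = 206/1000 = 0.2060 ≈ 20.6%, i.e. 20.6 m.u.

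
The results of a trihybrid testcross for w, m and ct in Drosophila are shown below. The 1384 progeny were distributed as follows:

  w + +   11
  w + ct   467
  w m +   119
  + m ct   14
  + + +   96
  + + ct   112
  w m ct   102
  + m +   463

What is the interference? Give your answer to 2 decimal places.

The two most frequent reciprocal classes, + m + and w + ct, are the parental types, so the F1 was + m + / w + ct.
The two rarest classes, + m ct and w + +, are the double crossovers. Comparing them with the parentals, only the ct allele has switched, so ct is the middle locus and the order is m – ct – w.
m–ct: (198 + 25)/1384 = 0.1611; ct–w: (231 + 25)/1384 = 0.1850.
Expected DCO frequency = 0.1611 × 0.1850 ≈ 0.02980; observed = 25/1384 ≈ 0.01806.
Coefficient of coincidence = 0.01806/0.02980 ≈ 0.61; interference = 1 − 0.61 = 0.39.

0.39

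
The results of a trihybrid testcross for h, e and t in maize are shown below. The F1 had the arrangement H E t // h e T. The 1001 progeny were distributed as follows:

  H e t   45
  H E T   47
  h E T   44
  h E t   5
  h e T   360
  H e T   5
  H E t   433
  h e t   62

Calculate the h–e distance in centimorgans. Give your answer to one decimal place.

9.9 centimorgans

The two rarest classes, h E t and H e T, are the double crossovers. Comparing them with the parentals, only the h allele has switched, so h is the middle locus and the order is e – h – t.
Crossovers in the e–h interval produce the single-crossover classes H e t and h E T (45 + 44 = 89) plus the double crossovers (10).
RF(e–h) = (89 + 10) / 1001 = 99/1001 = 0.0989 → 9.9 centimorgans.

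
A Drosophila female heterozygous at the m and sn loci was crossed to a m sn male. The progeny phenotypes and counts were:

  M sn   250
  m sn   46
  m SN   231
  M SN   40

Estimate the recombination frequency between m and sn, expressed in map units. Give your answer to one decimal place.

15.2 map units

The two most frequent classes, M sn (250) and m SN (231), are the parental types, so the F1 was M sn / m SN.
The recombinant classes are M SN and m sn: 40 + 46 = 86.
Recombination frequency = 86/567 = 0.1517 ≈ 15.2%, i.e. 15.2 map units.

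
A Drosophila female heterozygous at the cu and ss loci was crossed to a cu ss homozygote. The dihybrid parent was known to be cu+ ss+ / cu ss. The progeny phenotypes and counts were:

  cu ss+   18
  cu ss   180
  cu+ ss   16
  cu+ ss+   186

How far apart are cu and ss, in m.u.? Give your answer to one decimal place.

8.5 m.u.

The recombinant classes are cu+ ss and cu ss+: 16 + 18 = 34.
Recombination frequency = 34/400 = 0.0850 ≈ 8.5%, i.e. 8.5 m.u.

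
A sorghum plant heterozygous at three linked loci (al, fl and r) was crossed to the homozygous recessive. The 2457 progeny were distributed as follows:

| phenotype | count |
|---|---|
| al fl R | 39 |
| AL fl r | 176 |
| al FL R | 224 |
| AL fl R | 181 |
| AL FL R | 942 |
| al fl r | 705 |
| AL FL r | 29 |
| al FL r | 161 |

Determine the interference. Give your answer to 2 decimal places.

0.13

The two most frequent reciprocal classes, AL FL R and al fl r, are the parental types, so the F1 was AL FL R / al fl r.
The two rarest classes, AL FL r and al fl R, are the double crossovers. Comparing them with the parentals, only the r allele has switched, so r is the middle locus and the order is al – r – fl.
al–r: (400 + 68)/2457 = 0.1905; r–fl: (342 + 68)/2457 = 0.1669.
Expected DCO frequency = 0.1905 × 0.1669 ≈ 0.03179; observed = 68/2457 ≈ 0.02768.
Coefficient of coincidence = 0.02768/0.03179 ≈ 0.87; interference = 1 − 0.87 = 0.13.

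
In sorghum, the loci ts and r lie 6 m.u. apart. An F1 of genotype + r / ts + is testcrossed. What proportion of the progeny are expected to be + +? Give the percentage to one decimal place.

3.0%

A map distance of 6 m.u. corresponds to a recombination frequency of 0.060.
The F1 is + r / ts +, so + + is a recombinant gamete class with expected frequency r/2 = 0.060/2 = 0.0300.
That is 0.0300 = 3.0% of the progeny.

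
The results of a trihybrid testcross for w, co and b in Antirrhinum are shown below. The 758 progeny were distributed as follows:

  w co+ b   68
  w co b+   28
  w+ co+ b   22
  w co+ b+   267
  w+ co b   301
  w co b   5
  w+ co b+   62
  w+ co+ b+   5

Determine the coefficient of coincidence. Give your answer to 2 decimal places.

The two most frequent reciprocal classes, w+ co b and w co+ b+, are the parental types, so the F1 was w+ co b / w co+ b+.
The two rarest classes, w co b and w+ co+ b+, are the double crossovers. Comparing them with the parentals, only the w allele has switched, so w is the middle locus and the order is b – w – co.
b–w: (130 + 10)/758 = 0.1847; w–co: (50 + 10)/758 = 0.0792.
Expected DCO frequency = 0.1847 × 0.0792 ≈ 0.01463; observed = 10/758 ≈ 0.01319.
Coefficient of coincidence = 0.01319/0.01463 ≈ 0.90.

0.90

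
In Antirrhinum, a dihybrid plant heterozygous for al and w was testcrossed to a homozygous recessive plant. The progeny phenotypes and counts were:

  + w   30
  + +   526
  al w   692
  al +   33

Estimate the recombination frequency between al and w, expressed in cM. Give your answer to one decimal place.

The two most frequent classes, + + (526) and al w (692), are the parental types, so the F1 was + + / al w.
The recombinant classes are + w and al +: 30 + 33 = 63.
Recombination frequency = 63/1281 = 0.0492 ≈ 4.9%, i.e. 4.9 cM.

4.9 cM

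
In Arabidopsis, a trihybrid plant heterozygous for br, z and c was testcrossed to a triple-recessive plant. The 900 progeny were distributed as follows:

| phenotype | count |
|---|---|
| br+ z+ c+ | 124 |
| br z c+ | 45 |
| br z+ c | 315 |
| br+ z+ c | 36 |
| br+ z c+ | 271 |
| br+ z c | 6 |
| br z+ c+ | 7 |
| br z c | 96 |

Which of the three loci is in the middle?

The two most frequent reciprocal classes, br+ z c+ and br z+ c, are the parental types, so the F1 was br+ z c+ / br z+ c.
The two rarest classes, br+ z c and br z+ c+, are the double crossovers. Comparing them with the parentals, only the c allele has switched, so c is the middle locus and the order is br – c – z.

c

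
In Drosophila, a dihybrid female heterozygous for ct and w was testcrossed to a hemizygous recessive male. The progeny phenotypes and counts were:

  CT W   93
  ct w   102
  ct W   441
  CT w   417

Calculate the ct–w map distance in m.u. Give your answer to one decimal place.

The two most frequent classes, CT w (417) and ct W (441), are the parental types, so the F1 was CT w / ct W.
The recombinant classes are CT W and ct w: 93 + 102 = 195.
Recombination frequency = 195/1053 = 0.1852 ≈ 18.5%, i.e. 18.5 m.u.

18.5 m.u.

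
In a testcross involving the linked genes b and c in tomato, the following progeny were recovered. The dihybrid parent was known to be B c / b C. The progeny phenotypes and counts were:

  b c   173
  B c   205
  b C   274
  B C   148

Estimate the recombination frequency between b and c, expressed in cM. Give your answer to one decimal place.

40.1 cM

The recombinant classes are B C and b c: 148 + 173 = 321.
Recombination frequency = 321/800 = 0.4012 ≈ 40.1%, i.e. 40.1 cM.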